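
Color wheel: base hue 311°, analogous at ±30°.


Base hue: 311°
Left analog: (311 - 30) mod 360 = 281°
Right analog: (311 + 30) mod 360 = 341°
Analogous hues = 281° and 341°


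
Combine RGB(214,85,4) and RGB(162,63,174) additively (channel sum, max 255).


Additive: each channel = min(255, C₁+C₂)
R: 214+162 = 376 → 255
G: 85+63 = 148 → 148
B: 4+174 = 178 → 178
= RGB(255, 148, 178)


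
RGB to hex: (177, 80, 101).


R = 177 → B1 (hex)
G = 80 → 50 (hex)
B = 101 → 65 (hex)
Hex = #B15065


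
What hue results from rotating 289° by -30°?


New hue = (H + rotation) mod 360
New hue = (289 -30) mod 360
= 259 mod 360
= 259°


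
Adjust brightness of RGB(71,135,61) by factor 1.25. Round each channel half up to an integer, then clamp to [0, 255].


Multiply each channel by 1.25, round half up, clamp to [0, 255]
R: 71×1.25 = 88.75 → round → 89
G: 135×1.25 = 168.75 → round → 169
B: 61×1.25 = 76.25 → round → 76
= RGB(89, 169, 76)


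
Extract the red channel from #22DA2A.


Color: #22DA2A
R = 22 = 34
G = DA = 218
B = 2A = 42
Red = 34


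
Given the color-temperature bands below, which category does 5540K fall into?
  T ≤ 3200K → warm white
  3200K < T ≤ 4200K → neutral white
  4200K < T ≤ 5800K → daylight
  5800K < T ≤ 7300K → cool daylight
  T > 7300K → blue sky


Temperature: 5540K
4200K < 5540K ≤ 5800K → daylight
Classification: daylight


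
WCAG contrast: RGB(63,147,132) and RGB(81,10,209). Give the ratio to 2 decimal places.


Linearize each sRGB channel c=v/255: c/12.92 if c ≤ 0.04045 else ((c+0.055)/1.055)^2.4
L = 0.2126×R_lin + 0.7152×G_lin + 0.0722×B_lin
Color 1 (63,147,132):
  R=63: 63/255≈0.2471 > 0.04045 → ((0.2471+0.055)/1.055)^2.4 ≈ 0.04971
  G=147: 147/255≈0.5765 > 0.04045 → ((0.5765+0.055)/1.055)^2.4 ≈ 0.29177
  B=132: 132/255≈0.5176 > 0.04045 → ((0.5176+0.055)/1.055)^2.4 ≈ 0.23074
  L1 = 0.2126×0.04971 + 0.7152×0.29177 + 0.0722×0.23074 ≈ 0.23590
Color 2 (81,10,209):
  R=81: 81/255≈0.3176 > 0.04045 → ((0.3176+0.055)/1.055)^2.4 ≈ 0.08228
  G=10: 10/255≈0.0392 ≤ 0.04045 → 0.0392/12.92 ≈ 0.00304
  B=209: 209/255≈0.8196 > 0.04045 → ((0.8196+0.055)/1.055)^2.4 ≈ 0.63760
  L2 = 0.2126×0.08228 + 0.7152×0.00304 + 0.0722×0.63760 ≈ 0.06570
Lighter = 0.23590, Darker = 0.06570
Ratio = (L_lighter + 0.05) / (L_darker + 0.05)
Ratio = (0.23590 + 0.05) / (0.06570 + 0.05) = 0.28590 / 0.11570 ≈ 2.4711
Ratio ≈ 2.47:1


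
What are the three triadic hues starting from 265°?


Triadic: equally spaced at 120° intervals
H1 = 265°
H2 = (265 + 120) mod 360 = 25°
H3 = (265 + 240) mod 360 = 145°
Triadic = 265°, 25°, 145°


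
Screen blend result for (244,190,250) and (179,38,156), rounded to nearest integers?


Screen: C = 255 - (255-A)×(255-B)/255, rounded to nearest integer
R: 255 - (255-244)×(255-179)/255 = 255 - 836/255 ≈ 255 - 3.278 = 251.722 → 252
G: 255 - (255-190)×(255-38)/255 = 255 - 14105/255 ≈ 255 - 55.314 = 199.686 → 200
B: 255 - (255-250)×(255-156)/255 = 255 - 495/255 ≈ 255 - 1.941 = 253.059 → 253
= RGB(252, 200, 253)


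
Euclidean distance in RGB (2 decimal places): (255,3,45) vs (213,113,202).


d = √[(R₁-R₂)² + (G₁-G₂)² + (B₁-B₂)²]
d = √[(255-213)² + (3-113)² + (45-202)²]
d = √[1764 + 12100 + 24649]
d = √38513
d ≈ 196.25


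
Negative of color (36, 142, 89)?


Invert: (255-R, 255-G, 255-B)
R: 255-36 = 219
G: 255-142 = 113
B: 255-89 = 166
= RGB(219, 113, 166)


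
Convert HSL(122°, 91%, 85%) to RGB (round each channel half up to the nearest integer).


H=122°, S=0.91, L=0.85
C = (1-|2L-1|)×S = (1-|0.70|)×0.91 = 0.273
H' = H/60 = 122/60 ≈ 2.0333; X = C×(1-|H' mod 2 - 1|) = 0.0091
m = L - C/2 = 0.85 - 0.1365 = 0.7135
Sector ⌊H'⌋ = 2 → (R',G',B') = (0.0, 0.273, 0.0091)
RGB = ((R'+m)×255, (G'+m)×255, (B'+m)×255) = (181.9425, 251.5575, 184.263)
Round half up → RGB(182, 252, 184)


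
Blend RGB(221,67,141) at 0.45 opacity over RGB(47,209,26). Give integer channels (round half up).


C = α×F + (1-α)×B, with 1-α = 0.55
R: 0.45×221 + 0.55×47 = 99.45 + 25.85 = 125.30 → 125
G: 0.45×67 + 0.55×209 = 30.15 + 114.95 = 145.10 → 145
B: 0.45×141 + 0.55×26 = 63.45 + 14.30 = 77.75 → 78
= RGB(125, 145, 78)


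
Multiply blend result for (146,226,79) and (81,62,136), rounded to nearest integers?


Multiply: C = A×B/255, rounded to nearest integer
R: 146×81/255 = 11826/255 ≈ 46.376 → 46
G: 226×62/255 = 14012/255 ≈ 54.949 → 55
B: 79×136/255 = 10744/255 ≈ 42.133 → 42
= RGB(46, 55, 42)


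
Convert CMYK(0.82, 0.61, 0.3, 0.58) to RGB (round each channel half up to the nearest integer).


R = 255 × (1-C) × (1-K) = 255 × 0.18 × 0.42 = 19.278 → 19
G = 255 × (1-M) × (1-K) = 255 × 0.39 × 0.42 = 41.769 → 42
B = 255 × (1-Y) × (1-K) = 255 × 0.70 × 0.42 = 74.97 → 75
= RGB(19, 42, 75)


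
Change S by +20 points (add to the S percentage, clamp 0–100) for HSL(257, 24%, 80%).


Original S = 24%
Adjustment = +20 percentage points
New S = 24 + (20) = 44
Clamp to [0, 100] → 44
= HSL(257°, 44%, 80%)


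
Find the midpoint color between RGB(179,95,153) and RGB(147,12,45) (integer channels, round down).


Midpoint: each channel = ⌊(C₁+C₂)/2⌋
R: ⌊(179+147)/2⌋ = 163
G: ⌊(95+12)/2⌋ = 53
B: ⌊(153+45)/2⌋ = 99
= RGB(163, 53, 99)


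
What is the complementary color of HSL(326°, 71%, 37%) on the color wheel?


Complement = opposite side of color wheel = hue + 180°
H' = (326 + 180) mod 360 = 146°
S and L unchanged.
= HSL(146°, 71%, 37%)


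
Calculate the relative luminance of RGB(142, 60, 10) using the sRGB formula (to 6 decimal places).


Linearize each channel (sRGB transfer function): c = v/255; c_lin = c/12.92 if c ≤ 0.04045, else ((c+0.055)/1.055)^2.4
  R: 142/255 ≈ 0.556863 > 0.04045 → ((0.556863+0.055)/1.055)^2.4 ≈ 0.270498
  G: 60/255 ≈ 0.235294 > 0.04045 → ((0.235294+0.055)/1.055)^2.4 ≈ 0.045186
  B: 10/255 ≈ 0.039216 ≤ 0.04045 → 0.039216/12.92 ≈ 0.003035
R_lin = 0.270498, G_lin = 0.045186, B_lin = 0.003035
L = 0.2126×R + 0.7152×G + 0.0722×B
L = 0.2126×0.270498 + 0.7152×0.045186 + 0.0722×0.003035
L ≈ 0.090044


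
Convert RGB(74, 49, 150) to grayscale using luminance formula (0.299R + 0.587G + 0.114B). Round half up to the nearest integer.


Gray = 0.299×R + 0.587×G + 0.114×B
Gray = 0.299×74 + 0.587×49 + 0.114×150
Gray = 22.126 + 28.763 + 17.100
Gray = 67.989 → round half up → 68
Gray = 68


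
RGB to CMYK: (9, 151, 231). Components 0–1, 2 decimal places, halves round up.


R'=9/255≈0.0353, G'=151/255≈0.5922, B'=231/255≈0.9059
K = 1 - max(R',G',B') = 1 - 231/255 = 24/255 = 0.09411… → 0.09
(1-R'-K)/(1-K) simplifies to (max-R)/max with max = 231:
C = (231-9)/231 = 222/231 = 0.96103… → 0.96
M = (231-151)/231 = 80/231 = 0.34632… → 0.35
Y = (231-231)/231 = 0/231 = 0 → 0.00
= CMYK(0.96, 0.35, 0.00, 0.09)


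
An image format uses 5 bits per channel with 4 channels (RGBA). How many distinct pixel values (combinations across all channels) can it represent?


Total bits = 5 bits/channel × 4 channels = 20 bits
Distinct pixel values = 2^20
= 1,048,576 pixel values


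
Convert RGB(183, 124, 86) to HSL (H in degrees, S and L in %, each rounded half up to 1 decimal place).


Normalize: R'=183/255≈0.7176, G'=124/255≈0.4863, B'=86/255≈0.3373
Max=183/255, Min=86/255, Δ=Max-Min=97/255
L = (Max+Min)/2 = (183+86)/510 = 269/510 = 0.52745… → L = 52.7%
L > 0.5 → S = Δ/(2-Max-Min) = 97/(510-183-86) = 97/241 = 0.40248… → S = 40.2%
(the 1/255 factors cancel in S and H, so raw channel differences can be used)
Max is R' → H = 60 × (((G-B)/Δ) mod 6) = 60 × (((124-86)/97) mod 6)
  38/97 = 0.3917…
  H = 60 × 0.3917… = 23.505…° → H = 23.5°
= HSL(23.5°, 40.2%, 52.7%)


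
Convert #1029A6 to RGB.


10 → 16 (R)
29 → 41 (G)
A6 → 166 (B)
= RGB(16, 41, 166)


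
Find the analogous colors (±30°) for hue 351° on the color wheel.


Base hue: 351°
Left analog: (351 - 30) mod 360 = 321°
Right analog: (351 + 30) mod 360 = 21°
Analogous hues = 321° and 21°


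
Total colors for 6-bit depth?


Colors = 2^bits = 2^6
= 64 colors


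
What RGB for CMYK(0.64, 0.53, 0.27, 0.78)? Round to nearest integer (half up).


R = 255 × (1-C) × (1-K) = 255 × 0.36 × 0.22 = 20.196 → 20
G = 255 × (1-M) × (1-K) = 255 × 0.47 × 0.22 = 26.367 → 26
B = 255 × (1-Y) × (1-K) = 255 × 0.73 × 0.22 = 40.953 → 41
= RGB(20, 26, 41)


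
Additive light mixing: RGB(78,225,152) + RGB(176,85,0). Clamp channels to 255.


Additive: each channel = min(255, C₁+C₂)
R: 78+176 = 254 → 254
G: 225+85 = 310 → 255
B: 152+0 = 152 → 152
= RGB(254, 255, 152)


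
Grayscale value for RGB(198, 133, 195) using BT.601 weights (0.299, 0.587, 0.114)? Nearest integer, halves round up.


Gray = 0.299×R + 0.587×G + 0.114×B
Gray = 0.299×198 + 0.587×133 + 0.114×195
Gray = 59.202 + 78.071 + 22.230
Gray = 159.503 → round half up → 160
Gray = 160


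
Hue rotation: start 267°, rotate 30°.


New hue = (H + rotation) mod 360
New hue = (267 + 30) mod 360
= 297 mod 360
= 297°


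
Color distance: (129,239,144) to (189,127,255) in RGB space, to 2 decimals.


d = √[(R₁-R₂)² + (G₁-G₂)² + (B₁-B₂)²]
d = √[(129-189)² + (239-127)² + (144-255)²]
d = √[3600 + 12544 + 12321]
d = √28465
d ≈ 168.72


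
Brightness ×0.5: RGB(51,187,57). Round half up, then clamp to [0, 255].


Multiply each channel by 0.5, round half up, clamp to [0, 255]
R: 51×0.5 = 25.5 → round → 26
G: 187×0.5 = 93.5 → round → 94
B: 57×0.5 = 28.5 → round → 29
= RGB(26, 94, 29)


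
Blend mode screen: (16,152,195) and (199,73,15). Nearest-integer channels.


Screen: C = 255 - (255-A)×(255-B)/255, rounded to nearest integer
R: 255 - (255-16)×(255-199)/255 = 255 - 13384/255 ≈ 255 - 52.486 = 202.514 → 203
G: 255 - (255-152)×(255-73)/255 = 255 - 18746/255 ≈ 255 - 73.514 = 181.486 → 181
B: 255 - (255-195)×(255-15)/255 = 255 - 14400/255 ≈ 255 - 56.471 = 198.529 → 199
= RGB(203, 181, 199)


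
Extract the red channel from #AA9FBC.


Color: #AA9FBC
R = AA = 170
G = 9F = 159
B = BC = 188
Red = 170


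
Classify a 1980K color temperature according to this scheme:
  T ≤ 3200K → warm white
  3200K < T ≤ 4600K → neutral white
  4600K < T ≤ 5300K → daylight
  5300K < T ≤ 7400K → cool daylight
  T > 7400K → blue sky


Temperature: 1980K
1980K ≤ 3200K → warm white
Classification: warm white


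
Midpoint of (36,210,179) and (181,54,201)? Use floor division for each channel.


Midpoint: each channel = ⌊(C₁+C₂)/2⌋
R: ⌊(36+181)/2⌋ = 108
G: ⌊(210+54)/2⌋ = 132
B: ⌊(179+201)/2⌋ = 190
= RGB(108, 132, 190)


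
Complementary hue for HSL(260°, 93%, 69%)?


Complement = opposite side of color wheel = hue + 180°
H' = (260 + 180) mod 360 = 80°
S and L unchanged.
= HSL(80°, 93%, 69%)


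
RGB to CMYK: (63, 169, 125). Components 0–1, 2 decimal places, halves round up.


R'=63/255≈0.2471, G'=169/255≈0.6627, B'=125/255≈0.4902
K = 1 - max(R',G',B') = 1 - 169/255 = 86/255 = 0.33725… → 0.34
(1-R'-K)/(1-K) simplifies to (max-R)/max with max = 169:
C = (169-63)/169 = 106/169 = 0.62721… → 0.63
M = (169-169)/169 = 0/169 = 0 → 0.00
Y = (169-125)/169 = 44/169 = 0.26035… → 0.26
= CMYK(0.63, 0.00, 0.26, 0.34)


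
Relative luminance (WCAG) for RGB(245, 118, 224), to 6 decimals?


Linearize each channel (sRGB transfer function): c = v/255; c_lin = c/12.92 if c ≤ 0.04045, else ((c+0.055)/1.055)^2.4
  R: 245/255 ≈ 0.960784 > 0.04045 → ((0.960784+0.055)/1.055)^2.4 ≈ 0.913099
  G: 118/255 ≈ 0.462745 > 0.04045 → ((0.462745+0.055)/1.055)^2.4 ≈ 0.181164
  B: 224/255 ≈ 0.878431 > 0.04045 → ((0.878431+0.055)/1.055)^2.4 ≈ 0.745404
R_lin = 0.913099, G_lin = 0.181164, B_lin = 0.745404
L = 0.2126×R + 0.7152×G + 0.0722×B
L = 0.2126×0.913099 + 0.7152×0.181164 + 0.0722×0.745404
L ≈ 0.377512


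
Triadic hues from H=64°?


Triadic: equally spaced at 120° intervals
H1 = 64°
H2 = (64 + 120) mod 360 = 184°
H3 = (64 + 240) mod 360 = 304°
Triadic = 64°, 184°, 304°


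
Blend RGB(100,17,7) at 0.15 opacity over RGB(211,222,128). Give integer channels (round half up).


C = α×F + (1-α)×B, with 1-α = 0.85
R: 0.15×100 + 0.85×211 = 15.00 + 179.35 = 194.35 → 194
G: 0.15×17 + 0.85×222 = 2.55 + 188.70 = 191.25 → 191
B: 0.15×7 + 0.85×128 = 1.05 + 108.80 = 109.85 → 110
= RGB(194, 191, 110)


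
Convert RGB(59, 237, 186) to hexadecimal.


R = 59 → 3B (hex)
G = 237 → ED (hex)
B = 186 → BA (hex)
Hex = #3BEDBA


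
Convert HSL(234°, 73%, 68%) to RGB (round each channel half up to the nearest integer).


H=234°, S=0.73, L=0.68
C = (1-|2L-1|)×S = (1-|0.36|)×0.73 = 0.4672
H' = H/60 = 234/60 ≈ 3.9000; X = C×(1-|H' mod 2 - 1|) = 0.04672
m = L - C/2 = 0.68 - 0.2336 = 0.4464
Sector ⌊H'⌋ = 3 → (R',G',B') = (0.0, 0.04672, 0.4672)
RGB = ((R'+m)×255, (G'+m)×255, (B'+m)×255) = (113.832, 125.7456, 232.968)
Round half up → RGB(114, 126, 233)


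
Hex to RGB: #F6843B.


F6 → 246 (R)
84 → 132 (G)
3B → 59 (B)
= RGB(246, 132, 59)


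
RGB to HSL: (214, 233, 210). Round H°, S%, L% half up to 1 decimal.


Normalize: R'=214/255≈0.8392, G'=233/255≈0.9137, B'=210/255≈0.8235
Max=233/255, Min=210/255, Δ=Max-Min=23/255
L = (Max+Min)/2 = (233+210)/510 = 443/510 = 0.86862… → L = 86.9%
L > 0.5 → S = Δ/(2-Max-Min) = 23/(510-233-210) = 23/67 = 0.34328… → S = 34.3%
(the 1/255 factors cancel in S and H, so raw channel differences can be used)
Max is G' → H = 60 × ((B-R)/Δ + 2) = 60 × ((210-214)/23 + 2)
  -4/23 + 2 = -0.1739… + 2 = 1.8260…
  H = 60 × 1.8260… = 109.565…° → H = 109.6°
= HSL(109.6°, 34.3%, 86.9%)


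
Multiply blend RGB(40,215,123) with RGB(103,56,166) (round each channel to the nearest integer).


Multiply: C = A×B/255, rounded to nearest integer
R: 40×103/255 = 4120/255 ≈ 16.157 → 16
G: 215×56/255 = 12040/255 ≈ 47.216 → 47
B: 123×166/255 = 20418/255 ≈ 80.071 → 80
= RGB(16, 47, 80)


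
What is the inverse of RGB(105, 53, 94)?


Invert: (255-R, 255-G, 255-B)
R: 255-105 = 150
G: 255-53 = 202
B: 255-94 = 161
= RGB(150, 202, 161)


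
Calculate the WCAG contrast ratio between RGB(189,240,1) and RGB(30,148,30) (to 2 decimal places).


Linearize each sRGB channel c=v/255: c/12.92 if c ≤ 0.04045 else ((c+0.055)/1.055)^2.4
L = 0.2126×R_lin + 0.7152×G_lin + 0.0722×B_lin
Color 1 (189,240,1):
  R=189: 189/255≈0.7412 > 0.04045 → ((0.7412+0.055)/1.055)^2.4 ≈ 0.50888
  G=240: 240/255≈0.9412 > 0.04045 → ((0.9412+0.055)/1.055)^2.4 ≈ 0.87137
  B=1: 1/255≈0.0039 ≤ 0.04045 → 0.0039/12.92 ≈ 0.00030
  L1 = 0.2126×0.50888 + 0.7152×0.87137 + 0.0722×0.00030 ≈ 0.73141
Color 2 (30,148,30):
  R=30: 30/255≈0.1176 > 0.04045 → ((0.1176+0.055)/1.055)^2.4 ≈ 0.01298
  G=148: 148/255≈0.5804 > 0.04045 → ((0.5804+0.055)/1.055)^2.4 ≈ 0.29614
  B=30: 30/255≈0.1176 > 0.04045 → ((0.1176+0.055)/1.055)^2.4 ≈ 0.01298
  L2 = 0.2126×0.01298 + 0.7152×0.29614 + 0.0722×0.01298 ≈ 0.21550
Lighter = 0.73141, Darker = 0.21550
Ratio = (L_lighter + 0.05) / (L_darker + 0.05)
Ratio = (0.73141 + 0.05) / (0.21550 + 0.05) = 0.78141 / 0.26550 ≈ 2.9432
Ratio ≈ 2.94:1


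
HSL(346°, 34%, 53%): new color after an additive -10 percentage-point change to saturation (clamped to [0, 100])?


Original S = 34%
Adjustment = -10 percentage points
New S = 34 + (-10) = 24
Clamp to [0, 100] → 24
= HSL(346°, 24%, 53%)


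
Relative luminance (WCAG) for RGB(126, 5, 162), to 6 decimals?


Linearize each channel (sRGB transfer function): c = v/255; c_lin = c/12.92 if c ≤ 0.04045, else ((c+0.055)/1.055)^2.4
  R: 126/255 ≈ 0.494118 > 0.04045 → ((0.494118+0.055)/1.055)^2.4 ≈ 0.208637
  G: 5/255 ≈ 0.019608 ≤ 0.04045 → 0.019608/12.92 ≈ 0.001518
  B: 162/255 ≈ 0.635294 > 0.04045 → ((0.635294+0.055)/1.055)^2.4 ≈ 0.361307
R_lin = 0.208637, G_lin = 0.001518, B_lin = 0.361307
L = 0.2126×R + 0.7152×G + 0.0722×B
L = 0.2126×0.208637 + 0.7152×0.001518 + 0.0722×0.361307
L ≈ 0.071528


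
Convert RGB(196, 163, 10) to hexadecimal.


R = 196 → C4 (hex)
G = 163 → A3 (hex)
B = 10 → 0A (hex)
Hex = #C4A30A


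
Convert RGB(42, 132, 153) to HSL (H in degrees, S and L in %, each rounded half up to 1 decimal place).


Normalize: R'=42/255≈0.1647, G'=132/255≈0.5176, B'=153/255≈0.6000
Max=153/255, Min=42/255, Δ=Max-Min=111/255
L = (Max+Min)/2 = (153+42)/510 = 195/510 = 0.38235… → L = 38.2%
L ≤ 0.5 → S = Δ/(Max+Min) = 111/(153+42) = 111/195 = 0.56923… → S = 56.9%
(the 1/255 factors cancel in S and H, so raw channel differences can be used)
Max is B' → H = 60 × ((R-G)/Δ + 4) = 60 × ((42-132)/111 + 4)
  -90/111 + 4 = -0.8108… + 4 = 3.1891…
  H = 60 × 3.1891… = 191.351…° → H = 191.4°
= HSL(191.4°, 56.9%, 38.2%)


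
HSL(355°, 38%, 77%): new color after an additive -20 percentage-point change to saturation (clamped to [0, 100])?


Original S = 38%
Adjustment = -20 percentage points
New S = 38 + (-20) = 18
Clamp to [0, 100] → 18
= HSL(355°, 18%, 77%)


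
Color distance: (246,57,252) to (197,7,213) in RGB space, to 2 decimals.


d = √[(R₁-R₂)² + (G₁-G₂)² + (B₁-B₂)²]
d = √[(246-197)² + (57-7)² + (252-213)²]
d = √[2401 + 2500 + 1521]
d = √6422
d ≈ 80.14


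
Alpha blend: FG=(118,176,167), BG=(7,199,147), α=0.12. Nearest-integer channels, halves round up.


C = α×F + (1-α)×B, with 1-α = 0.88
R: 0.12×118 + 0.88×7 = 14.16 + 6.16 = 20.32 → 20
G: 0.12×176 + 0.88×199 = 21.12 + 175.12 = 196.24 → 196
B: 0.12×167 + 0.88×147 = 20.04 + 129.36 = 149.40 → 149
= RGB(20, 196, 149)


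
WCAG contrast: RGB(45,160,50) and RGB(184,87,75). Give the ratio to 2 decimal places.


Linearize each sRGB channel c=v/255: c/12.92 if c ≤ 0.04045 else ((c+0.055)/1.055)^2.4
L = 0.2126×R_lin + 0.7152×G_lin + 0.0722×B_lin
Color 1 (45,160,50):
  R=45: 45/255≈0.1765 > 0.04045 → ((0.1765+0.055)/1.055)^2.4 ≈ 0.02624
  G=160: 160/255≈0.6275 > 0.04045 → ((0.6275+0.055)/1.055)^2.4 ≈ 0.35153
  B=50: 50/255≈0.1961 > 0.04045 → ((0.1961+0.055)/1.055)^2.4 ≈ 0.03190
  L1 = 0.2126×0.02624 + 0.7152×0.35153 + 0.0722×0.03190 ≈ 0.25930
Color 2 (184,87,75):
  R=184: 184/255≈0.7216 > 0.04045 → ((0.7216+0.055)/1.055)^2.4 ≈ 0.47932
  G=87: 87/255≈0.3412 > 0.04045 → ((0.3412+0.055)/1.055)^2.4 ≈ 0.09531
  B=75: 75/255≈0.2941 > 0.04045 → ((0.2941+0.055)/1.055)^2.4 ≈ 0.07036
  L2 = 0.2126×0.47932 + 0.7152×0.09531 + 0.0722×0.07036 ≈ 0.17515
Lighter = 0.25930, Darker = 0.17515
Ratio = (L_lighter + 0.05) / (L_darker + 0.05)
Ratio = (0.25930 + 0.05) / (0.17515 + 0.05) = 0.30930 / 0.22515 ≈ 1.3738
Ratio ≈ 1.37:1


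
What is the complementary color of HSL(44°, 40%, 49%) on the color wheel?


Complement = opposite side of color wheel = hue + 180°
H' = (44 + 180) mod 360 = 224°
S and L unchanged.
= HSL(224°, 40%, 49%)


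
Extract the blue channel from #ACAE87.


Color: #ACAE87
R = AC = 172
G = AE = 174
B = 87 = 135
Blue = 135


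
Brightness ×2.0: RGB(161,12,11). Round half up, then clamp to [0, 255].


Multiply each channel by 2.0, round half up, clamp to [0, 255]
R: 161×2.0 = 322 → clamp → 255
G: 12×2.0 = 24
B: 11×2.0 = 22
= RGB(255, 24, 22)


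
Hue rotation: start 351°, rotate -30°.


New hue = (H + rotation) mod 360
New hue = (351 -30) mod 360
= 321 mod 360
= 321°


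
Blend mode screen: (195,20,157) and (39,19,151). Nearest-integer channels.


Screen: C = 255 - (255-A)×(255-B)/255, rounded to nearest integer
R: 255 - (255-195)×(255-39)/255 = 255 - 12960/255 ≈ 255 - 50.824 = 204.176 → 204
G: 255 - (255-20)×(255-19)/255 = 255 - 55460/255 ≈ 255 - 217.490 = 37.510 → 38
B: 255 - (255-157)×(255-151)/255 = 255 - 10192/255 ≈ 255 - 39.969 = 215.031 → 215
= RGB(204, 38, 215)


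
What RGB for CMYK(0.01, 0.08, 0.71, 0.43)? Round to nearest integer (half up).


R = 255 × (1-C) × (1-K) = 255 × 0.99 × 0.57 = 143.8965 → 144
G = 255 × (1-M) × (1-K) = 255 × 0.92 × 0.57 = 133.722 → 134
B = 255 × (1-Y) × (1-K) = 255 × 0.29 × 0.57 = 42.1515 → 42
= RGB(144, 134, 42)


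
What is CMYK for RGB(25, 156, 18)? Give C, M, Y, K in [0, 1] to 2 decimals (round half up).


R'=25/255≈0.0980, G'=156/255≈0.6118, B'=18/255≈0.0706
K = 1 - max(R',G',B') = 1 - 156/255 = 99/255 = 0.38823… → 0.39
(1-R'-K)/(1-K) simplifies to (max-R)/max with max = 156:
C = (156-25)/156 = 131/156 = 0.83974… → 0.84
M = (156-156)/156 = 0/156 = 0 → 0.00
Y = (156-18)/156 = 138/156 = 0.88461… → 0.88
= CMYK(0.84, 0.00, 0.88, 0.39)


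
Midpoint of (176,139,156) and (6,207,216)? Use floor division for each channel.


Midpoint: each channel = ⌊(C₁+C₂)/2⌋
R: ⌊(176+6)/2⌋ = 91
G: ⌊(139+207)/2⌋ = 173
B: ⌊(156+216)/2⌋ = 186
= RGB(91, 173, 186)


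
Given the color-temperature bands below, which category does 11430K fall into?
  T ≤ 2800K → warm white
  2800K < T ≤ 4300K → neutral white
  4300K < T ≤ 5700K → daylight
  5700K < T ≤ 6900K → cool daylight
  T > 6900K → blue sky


Temperature: 11430K
11430K > 6900K → blue sky
Classification: blue sky


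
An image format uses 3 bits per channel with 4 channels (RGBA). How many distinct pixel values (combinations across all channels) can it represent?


Total bits = 3 bits/channel × 4 channels = 12 bits
Distinct pixel values = 2^12
= 4,096 pixel values


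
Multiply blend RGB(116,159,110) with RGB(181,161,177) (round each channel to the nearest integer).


Multiply: C = A×B/255, rounded to nearest integer
R: 116×181/255 = 20996/255 ≈ 82.337 → 82
G: 159×161/255 = 25599/255 ≈ 100.388 → 100
B: 110×177/255 = 19470/255 ≈ 76.353 → 76
= RGB(82, 100, 76)


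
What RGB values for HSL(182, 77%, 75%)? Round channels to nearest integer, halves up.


H=182°, S=0.77, L=0.75
C = (1-|2L-1|)×S = (1-|0.50|)×0.77 = 0.385
H' = H/60 = 182/60 ≈ 3.0333; X = C×(1-|H' mod 2 - 1|) ≈ 0.3722
m = L - C/2 = 0.75 - 0.1925 = 0.5575
Sector ⌊H'⌋ = 3 → (R',G',B') = (0.0, ≈0.3722, 0.385)
RGB = ((R'+m)×255, (G'+m)×255, (B'+m)×255) = (142.1625, 237.065, 240.3375)
Round half up → RGB(142, 237, 240)


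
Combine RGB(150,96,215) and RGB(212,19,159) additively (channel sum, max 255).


Additive: each channel = min(255, C₁+C₂)
R: 150+212 = 362 → 255
G: 96+19 = 115 → 115
B: 215+159 = 374 → 255
= RGB(255, 115, 255)


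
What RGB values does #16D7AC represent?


16 → 22 (R)
D7 → 215 (G)
AC → 172 (B)
= RGB(22, 215, 172)


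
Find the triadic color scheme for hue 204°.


Triadic: equally spaced at 120° intervals
H1 = 204°
H2 = (204 + 120) mod 360 = 324°
H3 = (204 + 240) mod 360 = 84°
Triadic = 204°, 324°, 84°


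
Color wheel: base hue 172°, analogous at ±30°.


Base hue: 172°
Left analog: (172 - 30) mod 360 = 142°
Right analog: (172 + 30) mod 360 = 202°
Analogous hues = 142° and 202°


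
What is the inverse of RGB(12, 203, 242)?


Invert: (255-R, 255-G, 255-B)
R: 255-12 = 243
G: 255-203 = 52
B: 255-242 = 13
= RGB(243, 52, 13)


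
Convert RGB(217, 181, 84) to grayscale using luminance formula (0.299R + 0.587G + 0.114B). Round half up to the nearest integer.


Gray = 0.299×R + 0.587×G + 0.114×B
Gray = 0.299×217 + 0.587×181 + 0.114×84
Gray = 64.883 + 106.247 + 9.576
Gray = 180.706 → round half up → 181
Gray = 181


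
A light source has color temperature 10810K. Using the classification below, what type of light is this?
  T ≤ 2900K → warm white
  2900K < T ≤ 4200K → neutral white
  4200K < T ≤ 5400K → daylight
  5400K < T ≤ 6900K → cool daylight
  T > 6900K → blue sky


Temperature: 10810K
10810K > 6900K → blue sky
Classification: blue sky


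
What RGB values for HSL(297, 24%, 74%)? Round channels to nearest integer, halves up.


H=297°, S=0.24, L=0.74
C = (1-|2L-1|)×S = (1-|0.48|)×0.24 = 0.1248
H' = H/60 = 297/60 ≈ 4.9500; X = C×(1-|H' mod 2 - 1|) = 0.11856
m = L - C/2 = 0.74 - 0.0624 = 0.6776
Sector ⌊H'⌋ = 4 → (R',G',B') = (0.11856, 0.0, 0.1248)
RGB = ((R'+m)×255, (G'+m)×255, (B'+m)×255) = (203.0208, 172.788, 204.612)
Round half up → RGB(203, 173, 205)


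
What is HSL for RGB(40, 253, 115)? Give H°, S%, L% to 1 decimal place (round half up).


Normalize: R'=40/255≈0.1569, G'=253/255≈0.9922, B'=115/255≈0.4510
Max=253/255, Min=40/255, Δ=Max-Min=213/255
L = (Max+Min)/2 = (253+40)/510 = 293/510 = 0.57450… → L = 57.5%
L > 0.5 → S = Δ/(2-Max-Min) = 213/(510-253-40) = 213/217 = 0.98156… → S = 98.2%
(the 1/255 factors cancel in S and H, so raw channel differences can be used)
Max is G' → H = 60 × ((B-R)/Δ + 2) = 60 × ((115-40)/213 + 2)
  75/213 + 2 = 0.3521… + 2 = 2.3521…
  H = 60 × 2.3521… = 141.126…° → H = 141.1°
= HSL(141.1°, 98.2%, 57.5%)


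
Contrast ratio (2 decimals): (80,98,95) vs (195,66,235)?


Linearize each sRGB channel c=v/255: c/12.92 if c ≤ 0.04045 else ((c+0.055)/1.055)^2.4
L = 0.2126×R_lin + 0.7152×G_lin + 0.0722×B_lin
Color 1 (80,98,95):
  R=80: 80/255≈0.3137 > 0.04045 → ((0.3137+0.055)/1.055)^2.4 ≈ 0.08022
  G=98: 98/255≈0.3843 > 0.04045 → ((0.3843+0.055)/1.055)^2.4 ≈ 0.12214
  B=95: 95/255≈0.3725 > 0.04045 → ((0.3725+0.055)/1.055)^2.4 ≈ 0.11444
  L1 = 0.2126×0.08022 + 0.7152×0.12214 + 0.0722×0.11444 ≈ 0.11267
Color 2 (195,66,235):
  R=195: 195/255≈0.7647 > 0.04045 → ((0.7647+0.055)/1.055)^2.4 ≈ 0.54572
  G=66: 66/255≈0.2588 > 0.04045 → ((0.2588+0.055)/1.055)^2.4 ≈ 0.05448
  B=235: 235/255≈0.9216 > 0.04045 → ((0.9216+0.055)/1.055)^2.4 ≈ 0.83077
  L2 = 0.2126×0.54572 + 0.7152×0.05448 + 0.0722×0.83077 ≈ 0.21497
Lighter = 0.21497, Darker = 0.11267
Ratio = (L_lighter + 0.05) / (L_darker + 0.05)
Ratio = (0.21497 + 0.05) / (0.11267 + 0.05) = 0.26497 / 0.16267 ≈ 1.6289
Ratio ≈ 1.63:1


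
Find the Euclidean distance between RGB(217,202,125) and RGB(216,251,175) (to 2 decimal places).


d = √[(R₁-R₂)² + (G₁-G₂)² + (B₁-B₂)²]
d = √[(217-216)² + (202-251)² + (125-175)²]
d = √[1 + 2401 + 2500]
d = √4902
d ≈ 70.01


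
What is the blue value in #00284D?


Color: #00284D
R = 00 = 0
G = 28 = 40
B = 4D = 77
Blue = 77


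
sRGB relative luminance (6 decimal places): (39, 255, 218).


Linearize each channel (sRGB transfer function): c = v/255; c_lin = c/12.92 if c ≤ 0.04045, else ((c+0.055)/1.055)^2.4
  R: 39/255 ≈ 0.152941 > 0.04045 → ((0.152941+0.055)/1.055)^2.4 ≈ 0.020289
  G: 255/255 ≈ 1.000000 > 0.04045 → ((1.000000+0.055)/1.055)^2.4 ≈ 1.000000
  B: 218/255 ≈ 0.854902 > 0.04045 → ((0.854902+0.055)/1.055)^2.4 ≈ 0.701102
R_lin = 0.020289, G_lin = 1.000000, B_lin = 0.701102
L = 0.2126×R + 0.7152×G + 0.0722×B
L = 0.2126×0.020289 + 0.7152×1.000000 + 0.0722×0.701102
L ≈ 0.770133


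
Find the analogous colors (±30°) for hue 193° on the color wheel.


Base hue: 193°
Left analog: (193 - 30) mod 360 = 163°
Right analog: (193 + 30) mod 360 = 223°
Analogous hues = 163° and 223°


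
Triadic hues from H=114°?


Triadic: equally spaced at 120° intervals
H1 = 114°
H2 = (114 + 120) mod 360 = 234°
H3 = (114 + 240) mod 360 = 354°
Triadic = 114°, 234°, 354°


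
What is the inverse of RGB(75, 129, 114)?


Invert: (255-R, 255-G, 255-B)
R: 255-75 = 180
G: 255-129 = 126
B: 255-114 = 141
= RGB(180, 126, 141)


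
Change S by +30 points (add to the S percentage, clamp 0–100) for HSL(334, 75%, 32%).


Original S = 75%
Adjustment = +30 percentage points
New S = 75 + (30) = 105
Clamp to [0, 100] → 100
= HSL(334°, 100%, 32%)


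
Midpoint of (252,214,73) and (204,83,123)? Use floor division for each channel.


Midpoint: each channel = ⌊(C₁+C₂)/2⌋
R: ⌊(252+204)/2⌋ = 228
G: ⌊(214+83)/2⌋ = 148
B: ⌊(73+123)/2⌋ = 98
= RGB(228, 148, 98)


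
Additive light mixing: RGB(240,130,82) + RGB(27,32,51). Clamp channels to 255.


Additive: each channel = min(255, C₁+C₂)
R: 240+27 = 267 → 255
G: 130+32 = 162 → 162
B: 82+51 = 133 → 133
= RGB(255, 162, 133)


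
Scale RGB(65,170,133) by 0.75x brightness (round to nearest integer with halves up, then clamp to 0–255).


Multiply each channel by 0.75, round half up, clamp to [0, 255]
R: 65×0.75 = 48.75 → round → 49
G: 170×0.75 = 127.5 → round → 128
B: 133×0.75 = 99.75 → round → 100
= RGB(49, 128, 100)


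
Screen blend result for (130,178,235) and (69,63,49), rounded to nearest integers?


Screen: C = 255 - (255-A)×(255-B)/255, rounded to nearest integer
R: 255 - (255-130)×(255-69)/255 = 255 - 23250/255 ≈ 255 - 91.176 = 163.824 → 164
G: 255 - (255-178)×(255-63)/255 = 255 - 14784/255 ≈ 255 - 57.976 = 197.024 → 197
B: 255 - (255-235)×(255-49)/255 = 255 - 4120/255 ≈ 255 - 16.157 = 238.843 → 239
= RGB(164, 197, 239)


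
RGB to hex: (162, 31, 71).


R = 162 → A2 (hex)
G = 31 → 1F (hex)
B = 71 → 47 (hex)
Hex = #A21F47


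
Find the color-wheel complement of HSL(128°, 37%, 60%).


Complement = opposite side of color wheel = hue + 180°
H' = (128 + 180) mod 360 = 308°
S and L unchanged.
= HSL(308°, 37%, 60%)


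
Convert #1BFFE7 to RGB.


1B → 27 (R)
FF → 255 (G)
E7 → 231 (B)
= RGB(27, 255, 231)


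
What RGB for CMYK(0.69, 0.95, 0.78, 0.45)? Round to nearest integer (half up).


R = 255 × (1-C) × (1-K) = 255 × 0.31 × 0.55 = 43.4775 → 43
G = 255 × (1-M) × (1-K) = 255 × 0.05 × 0.55 = 7.0125 → 7
B = 255 × (1-Y) × (1-K) = 255 × 0.22 × 0.55 = 30.855 → 31
= RGB(43, 7, 31)


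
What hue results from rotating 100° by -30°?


New hue = (H + rotation) mod 360
New hue = (100 -30) mod 360
= 70 mod 360
= 70°


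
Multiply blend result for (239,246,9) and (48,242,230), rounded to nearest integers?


Multiply: C = A×B/255, rounded to nearest integer
R: 239×48/255 = 11472/255 ≈ 44.988 → 45
G: 246×242/255 = 59532/255 ≈ 233.459 → 233
B: 9×230/255 = 2070/255 ≈ 8.118 → 8
= RGB(45, 233, 8)


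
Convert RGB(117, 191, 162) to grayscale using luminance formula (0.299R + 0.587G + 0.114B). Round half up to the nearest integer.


Gray = 0.299×R + 0.587×G + 0.114×B
Gray = 0.299×117 + 0.587×191 + 0.114×162
Gray = 34.983 + 112.117 + 18.468
Gray = 165.568 → round half up → 166
Gray = 166


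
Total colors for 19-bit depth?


Colors = 2^bits = 2^19
= 524,288 colors


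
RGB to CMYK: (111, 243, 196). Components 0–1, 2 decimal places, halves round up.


R'=111/255≈0.4353, G'=243/255≈0.9529, B'=196/255≈0.7686
K = 1 - max(R',G',B') = 1 - 243/255 = 12/255 = 0.04705… → 0.05
(1-R'-K)/(1-K) simplifies to (max-R)/max with max = 243:
C = (243-111)/243 = 132/243 = 0.54320… → 0.54
M = (243-243)/243 = 0/243 = 0 → 0.00
Y = (243-196)/243 = 47/243 = 0.19341… → 0.19
= CMYK(0.54, 0.00, 0.19, 0.05)


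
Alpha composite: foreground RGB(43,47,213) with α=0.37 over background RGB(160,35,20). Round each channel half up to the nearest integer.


C = α×F + (1-α)×B, with 1-α = 0.63
R: 0.37×43 + 0.63×160 = 15.91 + 100.80 = 116.71 → 117
G: 0.37×47 + 0.63×35 = 17.39 + 22.05 = 39.44 → 39
B: 0.37×213 + 0.63×20 = 78.81 + 12.60 = 91.41 → 91
= RGB(117, 39, 91)


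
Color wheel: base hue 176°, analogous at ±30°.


Base hue: 176°
Left analog: (176 - 30) mod 360 = 146°
Right analog: (176 + 30) mod 360 = 206°
Analogous hues = 146° and 206°


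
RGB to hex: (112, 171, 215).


R = 112 → 70 (hex)
G = 171 → AB (hex)
B = 215 → D7 (hex)
Hex = #70ABD7


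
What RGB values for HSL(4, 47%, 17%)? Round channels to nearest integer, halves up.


H=4°, S=0.47, L=0.17
C = (1-|2L-1|)×S = (1-|-0.66|)×0.47 = 0.1598
H' = H/60 = 4/60 ≈ 0.0667; X = C×(1-|H' mod 2 - 1|) ≈ 0.0107
m = L - C/2 = 0.17 - 0.0799 = 0.0901
Sector ⌊H'⌋ = 0 → (R',G',B') = (0.1598, ≈0.0107, 0.0)
RGB = ((R'+m)×255, (G'+m)×255, (B'+m)×255) = (63.7245, 25.6921, 22.9755)
Round half up → RGB(64, 26, 23)


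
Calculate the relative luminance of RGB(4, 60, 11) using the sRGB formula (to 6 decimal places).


Linearize each channel (sRGB transfer function): c = v/255; c_lin = c/12.92 if c ≤ 0.04045, else ((c+0.055)/1.055)^2.4
  R: 4/255 ≈ 0.015686 ≤ 0.04045 → 0.015686/12.92 ≈ 0.001214
  G: 60/255 ≈ 0.235294 > 0.04045 → ((0.235294+0.055)/1.055)^2.4 ≈ 0.045186
  B: 11/255 ≈ 0.043137 > 0.04045 → ((0.043137+0.055)/1.055)^2.4 ≈ 0.003347
R_lin = 0.001214, G_lin = 0.045186, B_lin = 0.003347
L = 0.2126×R + 0.7152×G + 0.0722×B
L = 0.2126×0.001214 + 0.7152×0.045186 + 0.0722×0.003347
L ≈ 0.032817


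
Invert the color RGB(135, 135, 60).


Invert: (255-R, 255-G, 255-B)
R: 255-135 = 120
G: 255-135 = 120
B: 255-60 = 195
= RGB(120, 120, 195)


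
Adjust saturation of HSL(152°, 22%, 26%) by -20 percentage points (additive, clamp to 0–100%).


Original S = 22%
Adjustment = -20 percentage points
New S = 22 + (-20) = 2
Clamp to [0, 100] → 2
= HSL(152°, 2%, 26%)


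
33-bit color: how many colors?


Colors = 2^bits = 2^33
= 8,589,934,592 colors


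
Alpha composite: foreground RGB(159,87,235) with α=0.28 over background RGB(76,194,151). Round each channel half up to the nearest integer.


C = α×F + (1-α)×B, with 1-α = 0.72
R: 0.28×159 + 0.72×76 = 44.52 + 54.72 = 99.24 → 99
G: 0.28×87 + 0.72×194 = 24.36 + 139.68 = 164.04 → 164
B: 0.28×235 + 0.72×151 = 65.80 + 108.72 = 174.52 → 175
= RGB(99, 164, 175)


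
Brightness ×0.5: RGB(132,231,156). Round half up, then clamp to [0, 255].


Multiply each channel by 0.5, round half up, clamp to [0, 255]
R: 132×0.5 = 66
G: 231×0.5 = 115.5 → round → 116
B: 156×0.5 = 78
= RGB(66, 116, 78)


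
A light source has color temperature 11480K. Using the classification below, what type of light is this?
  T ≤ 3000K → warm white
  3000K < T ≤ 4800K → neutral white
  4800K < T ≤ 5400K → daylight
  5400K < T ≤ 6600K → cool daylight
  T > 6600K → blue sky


Temperature: 11480K
11480K > 6600K → blue sky
Classification: blue sky


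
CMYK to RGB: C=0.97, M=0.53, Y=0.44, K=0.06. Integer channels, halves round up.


R = 255 × (1-C) × (1-K) = 255 × 0.03 × 0.94 = 7.191 → 7
G = 255 × (1-M) × (1-K) = 255 × 0.47 × 0.94 = 112.659 → 113
B = 255 × (1-Y) × (1-K) = 255 × 0.56 × 0.94 = 134.232 → 134
= RGB(7, 113, 134)


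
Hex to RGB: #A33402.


A3 → 163 (R)
34 → 52 (G)
02 → 2 (B)
= RGB(163, 52, 2)


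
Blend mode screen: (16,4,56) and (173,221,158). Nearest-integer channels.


Screen: C = 255 - (255-A)×(255-B)/255, rounded to nearest integer
R: 255 - (255-16)×(255-173)/255 = 255 - 19598/255 ≈ 255 - 76.855 = 178.145 → 178
G: 255 - (255-4)×(255-221)/255 = 255 - 8534/255 ≈ 255 - 33.467 = 221.533 → 222
B: 255 - (255-56)×(255-158)/255 = 255 - 19303/255 ≈ 255 - 75.698 = 179.302 → 179
= RGB(178, 222, 179)


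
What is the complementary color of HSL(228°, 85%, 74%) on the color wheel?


Complement = opposite side of color wheel = hue + 180°
H' = (228 + 180) mod 360 = 48°
S and L unchanged.
= HSL(48°, 85%, 74%)


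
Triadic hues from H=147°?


Triadic: equally spaced at 120° intervals
H1 = 147°
H2 = (147 + 120) mod 360 = 267°
H3 = (147 + 240) mod 360 = 27°
Triadic = 147°, 267°, 27°


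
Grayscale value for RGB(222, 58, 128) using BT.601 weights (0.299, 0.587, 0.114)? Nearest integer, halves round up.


Gray = 0.299×R + 0.587×G + 0.114×B
Gray = 0.299×222 + 0.587×58 + 0.114×128
Gray = 66.378 + 34.046 + 14.592
Gray = 115.016 → round half up → 115
Gray = 115


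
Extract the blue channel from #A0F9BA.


Color: #A0F9BA
R = A0 = 160
G = F9 = 249
B = BA = 186
Blue = 186


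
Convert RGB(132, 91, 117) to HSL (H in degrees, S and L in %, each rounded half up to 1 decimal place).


Normalize: R'=132/255≈0.5176, G'=91/255≈0.3569, B'=117/255≈0.4588
Max=132/255, Min=91/255, Δ=Max-Min=41/255
L = (Max+Min)/2 = (132+91)/510 = 223/510 = 0.43725… → L = 43.7%
L ≤ 0.5 → S = Δ/(Max+Min) = 41/(132+91) = 41/223 = 0.18385… → S = 18.4%
(the 1/255 factors cancel in S and H, so raw channel differences can be used)
Max is R' → H = 60 × (((G-B)/Δ) mod 6) = 60 × (((91-117)/41) mod 6)
  (-26)/41 = -0.6341…; negative, so add 6 → 5.3658…
  H = 60 × 5.3658… = 321.951…° → H = 322.0°
= HSL(322.0°, 18.4%, 43.7%)


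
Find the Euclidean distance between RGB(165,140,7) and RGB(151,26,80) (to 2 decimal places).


d = √[(R₁-R₂)² + (G₁-G₂)² + (B₁-B₂)²]
d = √[(165-151)² + (140-26)² + (7-80)²]
d = √[196 + 12996 + 5329]
d = √18521
d ≈ 136.09


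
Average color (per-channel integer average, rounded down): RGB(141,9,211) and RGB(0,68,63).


Midpoint: each channel = ⌊(C₁+C₂)/2⌋
R: ⌊(141+0)/2⌋ = 70
G: ⌊(9+68)/2⌋ = 38
B: ⌊(211+63)/2⌋ = 137
= RGB(70, 38, 137)


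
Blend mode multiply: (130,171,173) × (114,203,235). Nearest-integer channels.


Multiply: C = A×B/255, rounded to nearest integer
R: 130×114/255 = 14820/255 ≈ 58.118 → 58
G: 171×203/255 = 34713/255 ≈ 136.129 → 136
B: 173×235/255 = 40655/255 ≈ 159.431 → 159
= RGB(58, 136, 159)


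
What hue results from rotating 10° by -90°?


New hue = (H + rotation) mod 360
New hue = (10 -90) mod 360
= -80 mod 360
= 280°


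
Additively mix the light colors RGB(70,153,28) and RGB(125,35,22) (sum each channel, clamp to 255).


Additive: each channel = min(255, C₁+C₂)
R: 70+125 = 195 → 195
G: 153+35 = 188 → 188
B: 28+22 = 50 → 50
= RGB(195, 188, 50)


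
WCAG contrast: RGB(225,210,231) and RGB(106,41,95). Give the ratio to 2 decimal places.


Linearize each sRGB channel c=v/255: c/12.92 if c ≤ 0.04045 else ((c+0.055)/1.055)^2.4
L = 0.2126×R_lin + 0.7152×G_lin + 0.0722×B_lin
Color 1 (225,210,231):
  R=225: 225/255≈0.8824 > 0.04045 → ((0.8824+0.055)/1.055)^2.4 ≈ 0.75294
  G=210: 210/255≈0.8235 > 0.04045 → ((0.8235+0.055)/1.055)^2.4 ≈ 0.64448
  B=231: 231/255≈0.9059 > 0.04045 → ((0.9059+0.055)/1.055)^2.4 ≈ 0.79910
  L1 = 0.2126×0.75294 + 0.7152×0.64448 + 0.0722×0.79910 ≈ 0.67870
Color 2 (106,41,95):
  R=106: 106/255≈0.4157 > 0.04045 → ((0.4157+0.055)/1.055)^2.4 ≈ 0.14413
  G=41: 41/255≈0.1608 > 0.04045 → ((0.1608+0.055)/1.055)^2.4 ≈ 0.02217
  B=95: 95/255≈0.3725 > 0.04045 → ((0.3725+0.055)/1.055)^2.4 ≈ 0.11444
  L2 = 0.2126×0.14413 + 0.7152×0.02217 + 0.0722×0.11444 ≈ 0.05476
Lighter = 0.67870, Darker = 0.05476
Ratio = (L_lighter + 0.05) / (L_darker + 0.05)
Ratio = (0.67870 + 0.05) / (0.05476 + 0.05) = 0.72870 / 0.10476 ≈ 6.9557
Ratio ≈ 6.96:1


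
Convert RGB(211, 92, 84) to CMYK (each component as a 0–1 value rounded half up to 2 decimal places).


R'=211/255≈0.8275, G'=92/255≈0.3608, B'=84/255≈0.3294
K = 1 - max(R',G',B') = 1 - 211/255 = 44/255 = 0.17254… → 0.17
(1-R'-K)/(1-K) simplifies to (max-R)/max with max = 211:
C = (211-211)/211 = 0/211 = 0 → 0.00
M = (211-92)/211 = 119/211 = 0.56398… → 0.56
Y = (211-84)/211 = 127/211 = 0.60189… → 0.60
= CMYK(0.00, 0.56, 0.60, 0.17)


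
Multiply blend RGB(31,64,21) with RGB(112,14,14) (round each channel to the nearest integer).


Multiply: C = A×B/255, rounded to nearest integer
R: 31×112/255 = 3472/255 ≈ 13.616 → 14
G: 64×14/255 = 896/255 ≈ 3.514 → 4
B: 21×14/255 = 294/255 ≈ 1.153 → 1
= RGB(14, 4, 1)


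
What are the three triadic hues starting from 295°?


Triadic: equally spaced at 120° intervals
H1 = 295°
H2 = (295 + 120) mod 360 = 55°
H3 = (295 + 240) mod 360 = 175°
Triadic = 295°, 55°, 175°


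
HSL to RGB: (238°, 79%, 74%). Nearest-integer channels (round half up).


H=238°, S=0.79, L=0.74
C = (1-|2L-1|)×S = (1-|0.48|)×0.79 = 0.4108
H' = H/60 = 238/60 ≈ 3.9667; X = C×(1-|H' mod 2 - 1|) ≈ 0.0137
m = L - C/2 = 0.74 - 0.2054 = 0.5346
Sector ⌊H'⌋ = 3 → (R',G',B') = (0.0, ≈0.0137, 0.4108)
RGB = ((R'+m)×255, (G'+m)×255, (B'+m)×255) = (136.323, 139.8148, 241.077)
Round half up → RGB(136, 140, 241)
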